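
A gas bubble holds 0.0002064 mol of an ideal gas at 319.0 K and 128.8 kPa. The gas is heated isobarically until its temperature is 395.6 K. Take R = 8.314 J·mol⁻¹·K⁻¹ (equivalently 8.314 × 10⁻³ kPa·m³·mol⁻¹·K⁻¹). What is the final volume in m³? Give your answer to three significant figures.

From PV = nRT: V₁ = nRT₁/P₁ = 4.250e-06 m³.
Isobaric, so V/T is constant: P₂ = P₁; V₂ = V₁·(T₂/T₁) = 5.271e-06 m³.

V₂ ≈ 5.27e-06 m³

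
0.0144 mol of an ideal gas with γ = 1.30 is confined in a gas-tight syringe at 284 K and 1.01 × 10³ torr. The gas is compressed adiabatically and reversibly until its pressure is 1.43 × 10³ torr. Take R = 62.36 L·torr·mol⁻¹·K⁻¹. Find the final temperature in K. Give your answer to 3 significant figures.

T₂ ≈ 308 K

From PV = nRT: V₁ = nRT₁/P₁ = 0.2525 L.
Reversible adiabatic, γ = 1.30: T₂ = T₁·(P₂/P₁)^((γ−1)/γ) = 307.7 K; V₂ = V₁·(P₁/P₂)^(1/γ) = 0.1932 L.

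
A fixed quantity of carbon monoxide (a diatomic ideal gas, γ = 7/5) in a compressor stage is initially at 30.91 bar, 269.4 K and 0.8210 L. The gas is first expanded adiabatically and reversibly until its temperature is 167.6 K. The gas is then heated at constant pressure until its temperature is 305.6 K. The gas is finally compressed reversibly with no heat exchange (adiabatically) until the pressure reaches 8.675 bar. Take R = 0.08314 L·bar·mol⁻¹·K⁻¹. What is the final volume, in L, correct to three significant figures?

Reversible adiabatic, γ = 7/5: P₂ = P₁·(T₂/T₁)^(γ/(γ−1)) = 5.870 bar; V₂ = V₁·(T₁/T₂)^(1/(γ−1)) = 2.689 L.
P constant ⇒ V ∝ T: P₃ = P₂; V₃ = V₂·(T₃/T₂) = 4.904 L.
Reversible adiabatic, γ = 7/5: T₄ = T₃·(P₄/P₃)^((γ−1)/γ) = 341.7 K; V₄ = V₃·(P₃/P₄)^(1/γ) = 3.710 L.

V₄ ≈ 3.71 L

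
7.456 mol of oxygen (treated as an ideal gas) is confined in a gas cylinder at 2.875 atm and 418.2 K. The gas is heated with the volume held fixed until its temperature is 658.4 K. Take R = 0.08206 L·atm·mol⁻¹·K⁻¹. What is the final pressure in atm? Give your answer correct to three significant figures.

P₂ ≈ 4.53 atm

From PV = nRT: V₁ = nRT₁/P₁ = 89.00 L.
Isochoric, so P/T is constant: V₂ = V₁; P₂ = P₁·(T₂/T₁) = 4.526 atm.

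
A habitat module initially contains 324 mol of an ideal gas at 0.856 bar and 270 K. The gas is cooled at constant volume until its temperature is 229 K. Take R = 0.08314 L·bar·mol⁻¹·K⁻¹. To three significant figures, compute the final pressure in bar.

From PV = nRT: V₁ = nRT₁/P₁ = 8497 L.
V constant ⇒ P ∝ T: V₂ = V₁; P₂ = P₁·(T₂/T₁) = 0.7260 bar.

P₂ ≈ 0.726 bar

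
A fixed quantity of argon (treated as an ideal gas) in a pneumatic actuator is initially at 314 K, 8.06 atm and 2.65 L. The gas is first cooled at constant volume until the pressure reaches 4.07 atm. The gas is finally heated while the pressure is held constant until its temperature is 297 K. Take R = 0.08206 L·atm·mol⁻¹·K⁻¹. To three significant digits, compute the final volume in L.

V₃ ≈ 4.96 L

V constant ⇒ P ∝ T: V₂ = V₁; T₂ = T₁·(P₂/P₁) = 158.6 K.
P constant ⇒ V ∝ T: P₃ = P₂; V₃ = V₂·(T₃/T₂) = 4.964 L.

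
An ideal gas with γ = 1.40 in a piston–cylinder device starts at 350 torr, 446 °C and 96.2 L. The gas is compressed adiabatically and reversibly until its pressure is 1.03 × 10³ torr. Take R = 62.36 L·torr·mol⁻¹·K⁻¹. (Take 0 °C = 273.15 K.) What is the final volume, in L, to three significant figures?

Convert: T₁ = 719.1 K.
Reversible adiabatic, γ = 1.40: T₂ = T₁·(P₂/P₁)^((γ−1)/γ) = 978.9 K; V₂ = V₁·(P₁/P₂)^(1/γ) = 44.50 L.

V₂ ≈ 44.5 L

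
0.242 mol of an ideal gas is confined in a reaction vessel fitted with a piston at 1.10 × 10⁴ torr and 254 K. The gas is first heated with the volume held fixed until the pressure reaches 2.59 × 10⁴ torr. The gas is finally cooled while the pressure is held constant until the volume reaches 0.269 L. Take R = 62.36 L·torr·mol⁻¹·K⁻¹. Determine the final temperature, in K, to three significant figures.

T₃ ≈ 462 K

From PV = nRT: V₁ = nRT₁/P₁ = 0.3485 L.
V constant ⇒ P ∝ T: V₂ = V₁; T₂ = T₁·(P₂/P₁) = 598.1 K.
P constant ⇒ V ∝ T: P₃ = P₂; T₃ = T₂·(V₃/V₂) = 461.7 K.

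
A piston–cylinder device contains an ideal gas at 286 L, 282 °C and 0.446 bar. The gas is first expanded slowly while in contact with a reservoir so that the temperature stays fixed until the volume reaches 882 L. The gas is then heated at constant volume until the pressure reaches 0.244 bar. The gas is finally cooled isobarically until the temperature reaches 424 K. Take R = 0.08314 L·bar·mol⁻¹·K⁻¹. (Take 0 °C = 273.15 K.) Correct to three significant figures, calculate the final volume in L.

V₄ ≈ 399 L

Convert: T₁ = 555.1 K.
T constant ⇒ Boyle's law P V = const: T₂ = T₁; P₂ = P₁·(V₁/V₂) = 0.1446 bar.
Isochoric, so P/T is constant: V₃ = V₂; T₃ = T₂·(P₃/P₂) = 936.6 K.
Isobaric, so V/T is constant: P₄ = P₃; V₄ = V₃·(T₄/T₃) = 399.3 L.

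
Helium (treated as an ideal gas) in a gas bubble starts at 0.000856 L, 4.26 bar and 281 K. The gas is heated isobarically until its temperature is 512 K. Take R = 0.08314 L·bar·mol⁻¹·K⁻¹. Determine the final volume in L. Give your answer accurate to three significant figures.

V₂ ≈ 0.00156 L

Isobaric, so V/T is constant: P₂ = P₁; V₂ = V₁·(T₂/T₁) = 0.001560 L.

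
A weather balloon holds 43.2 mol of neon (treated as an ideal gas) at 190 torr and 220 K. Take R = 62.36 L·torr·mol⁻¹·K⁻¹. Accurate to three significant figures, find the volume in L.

V ≈ 3.12e+03 L

PV = nRT ⇒ V = nRT/P = (43.2 × 62.36 × 220) / 190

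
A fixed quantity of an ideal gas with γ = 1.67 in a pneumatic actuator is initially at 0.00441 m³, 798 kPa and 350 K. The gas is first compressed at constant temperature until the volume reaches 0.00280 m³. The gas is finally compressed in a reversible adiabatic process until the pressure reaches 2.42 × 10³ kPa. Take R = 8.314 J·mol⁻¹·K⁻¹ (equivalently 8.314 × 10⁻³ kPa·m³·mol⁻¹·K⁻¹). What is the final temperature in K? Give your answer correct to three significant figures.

T constant ⇒ Boyle's law P V = const: T₂ = T₁; P₂ = P₁·(V₁/V₂) = 1257 kPa.
Reversible adiabatic, γ = 1.67: T₃ = T₂·(P₃/P₂)^((γ−1)/γ) = 455.2 K; V₃ = V₂·(P₂/P₃)^(1/γ) = 0.001891 m³.

T₃ ≈ 455 K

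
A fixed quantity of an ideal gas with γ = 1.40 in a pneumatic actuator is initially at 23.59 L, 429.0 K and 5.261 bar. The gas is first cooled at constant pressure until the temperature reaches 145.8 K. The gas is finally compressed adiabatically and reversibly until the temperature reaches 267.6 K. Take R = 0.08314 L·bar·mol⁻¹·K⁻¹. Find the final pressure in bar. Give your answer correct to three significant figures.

P₃ ≈ 44.1 bar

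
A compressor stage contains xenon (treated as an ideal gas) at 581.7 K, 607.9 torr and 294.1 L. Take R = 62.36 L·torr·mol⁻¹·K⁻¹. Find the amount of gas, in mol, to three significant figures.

PV = nRT ⇒ n = PV/(RT) = (607.9 × 294.1) / (62.36 × 581.7)

n ≈ 4.93 mol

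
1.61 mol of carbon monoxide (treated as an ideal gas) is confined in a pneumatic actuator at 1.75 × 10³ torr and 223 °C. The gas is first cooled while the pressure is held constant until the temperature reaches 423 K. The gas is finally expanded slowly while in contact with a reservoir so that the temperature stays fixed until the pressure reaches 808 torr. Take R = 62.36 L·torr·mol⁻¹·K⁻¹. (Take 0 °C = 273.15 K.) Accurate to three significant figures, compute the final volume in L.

V₃ ≈ 52.6 L

Convert: T₁ = 496.1 K.
From PV = nRT: V₁ = nRT₁/P₁ = 28.46 L.
Isobaric, so V/T is constant: P₂ = P₁; V₂ = V₁·(T₂/T₁) = 24.27 L.
T constant ⇒ Boyle's law P V = const: T₃ = T₂; V₃ = V₂·(P₂/P₃) = 52.56 L.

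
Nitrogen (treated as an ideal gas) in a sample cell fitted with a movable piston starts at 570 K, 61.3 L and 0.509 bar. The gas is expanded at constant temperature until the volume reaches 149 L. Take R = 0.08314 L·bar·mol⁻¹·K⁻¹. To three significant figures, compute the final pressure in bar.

P₂ ≈ 0.209 bar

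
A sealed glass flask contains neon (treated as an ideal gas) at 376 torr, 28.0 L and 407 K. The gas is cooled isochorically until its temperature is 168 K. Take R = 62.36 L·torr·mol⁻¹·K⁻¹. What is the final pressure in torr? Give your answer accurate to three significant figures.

Isochoric, so P/T is constant: V₂ = V₁; P₂ = P₁·(T₂/T₁) = 155.2 torr.

P₂ ≈ 155 torr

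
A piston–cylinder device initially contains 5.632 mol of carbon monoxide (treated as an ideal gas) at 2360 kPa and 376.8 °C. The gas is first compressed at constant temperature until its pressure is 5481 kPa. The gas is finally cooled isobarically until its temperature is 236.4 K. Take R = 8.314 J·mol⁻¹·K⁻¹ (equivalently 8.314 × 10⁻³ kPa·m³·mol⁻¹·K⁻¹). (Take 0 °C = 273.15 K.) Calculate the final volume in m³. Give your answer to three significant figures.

V₃ ≈ 0.00202 m³

Convert: T₁ = 650.0 K.
From PV = nRT: V₁ = nRT₁/P₁ = 0.01290 m³.
T constant ⇒ Boyle's law P V = const: T₂ = T₁; V₂ = V₁·(P₁/P₂) = 0.005553 m³.
Isobaric, so V/T is constant: P₃ = P₂; V₃ = V₂·(T₃/T₂) = 0.002020 m³.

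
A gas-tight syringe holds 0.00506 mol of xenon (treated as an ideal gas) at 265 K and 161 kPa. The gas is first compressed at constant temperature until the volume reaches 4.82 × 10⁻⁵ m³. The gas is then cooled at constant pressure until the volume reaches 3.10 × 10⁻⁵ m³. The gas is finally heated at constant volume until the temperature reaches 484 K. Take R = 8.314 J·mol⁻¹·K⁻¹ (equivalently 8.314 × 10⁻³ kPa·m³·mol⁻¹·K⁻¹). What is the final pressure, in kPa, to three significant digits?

P₄ ≈ 657 kPa

From PV = nRT: V₁ = nRT₁/P₁ = 6.924e-05 m³.
T constant ⇒ Boyle's law P V = const: T₂ = T₁; P₂ = P₁·(V₁/V₂) = 231.3 kPa.
Isobaric, so V/T is constant: P₃ = P₂; T₃ = T₂·(V₃/V₂) = 170.4 K.
V constant ⇒ P ∝ T: V₄ = V₃; P₄ = P₃·(T₄/T₃) = 656.8 kPa.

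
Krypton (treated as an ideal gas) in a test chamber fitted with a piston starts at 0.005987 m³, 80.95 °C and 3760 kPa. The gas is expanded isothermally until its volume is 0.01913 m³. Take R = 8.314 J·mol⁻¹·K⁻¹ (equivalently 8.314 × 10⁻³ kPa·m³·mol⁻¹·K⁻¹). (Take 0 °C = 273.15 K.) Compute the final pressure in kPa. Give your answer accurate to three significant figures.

P₂ ≈ 1.18e+03 kPa

Convert: T₁ = 354.1 K.
T constant ⇒ Boyle's law P V = const: T₂ = T₁; P₂ = P₁·(V₁/V₂) = 1177 kPa.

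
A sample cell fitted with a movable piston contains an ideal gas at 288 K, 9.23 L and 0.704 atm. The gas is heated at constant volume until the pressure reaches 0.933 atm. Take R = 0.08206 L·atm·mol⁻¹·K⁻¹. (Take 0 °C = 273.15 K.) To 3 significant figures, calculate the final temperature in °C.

T₂ ≈ 109 °C

V constant ⇒ P ∝ T: V₂ = V₁; T₂ = T₁·(P₂/P₁) = 381.7 K.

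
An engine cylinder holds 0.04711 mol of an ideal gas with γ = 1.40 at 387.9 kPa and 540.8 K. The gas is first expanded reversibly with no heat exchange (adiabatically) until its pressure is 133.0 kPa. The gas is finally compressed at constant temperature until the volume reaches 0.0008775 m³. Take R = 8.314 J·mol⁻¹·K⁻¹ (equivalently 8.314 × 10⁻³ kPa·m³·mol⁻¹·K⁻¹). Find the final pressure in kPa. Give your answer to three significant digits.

P₃ ≈ 178 kPa

From PV = nRT: V₁ = nRT₁/P₁ = 0.0005461 m³.
Adiabatic (γ = 1.40), T V^(γ−1) and P V^γ constant: T₂ = T₁·(P₂/P₁)^((γ−1)/γ) = 398.3 K; V₂ = V₁·(P₁/P₂)^(1/γ) = 0.001173 m³.
Isothermal, so P V is constant: T₃ = T₂; P₃ = P₂·(V₂/V₃) = 177.8 kPa.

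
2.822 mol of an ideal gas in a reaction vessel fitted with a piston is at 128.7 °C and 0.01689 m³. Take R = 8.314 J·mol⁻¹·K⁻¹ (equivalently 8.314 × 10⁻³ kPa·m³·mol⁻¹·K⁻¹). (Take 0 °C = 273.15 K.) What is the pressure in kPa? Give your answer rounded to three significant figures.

Convert: T = 401.85 K.
PV = nRT ⇒ P = nRT/V = (2.822 × 8.314 × 10⁻³ × 401.85) / 0.01689

P ≈ 558 kPa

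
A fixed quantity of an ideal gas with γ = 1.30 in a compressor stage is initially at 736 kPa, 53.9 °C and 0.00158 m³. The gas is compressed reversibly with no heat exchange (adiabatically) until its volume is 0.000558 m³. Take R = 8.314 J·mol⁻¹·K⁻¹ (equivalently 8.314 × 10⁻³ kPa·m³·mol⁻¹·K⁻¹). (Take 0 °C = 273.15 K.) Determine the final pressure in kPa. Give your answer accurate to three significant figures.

Convert: T₁ = 327.0 K.
Reversible adiabatic, γ = 1.30: T₂ = T₁·(V₁/V₂)^(γ−1) = 446.9 K; P₂ = P₁·(V₁/V₂)^γ = 2848 kPa.

P₂ ≈ 2.85e+03 kPa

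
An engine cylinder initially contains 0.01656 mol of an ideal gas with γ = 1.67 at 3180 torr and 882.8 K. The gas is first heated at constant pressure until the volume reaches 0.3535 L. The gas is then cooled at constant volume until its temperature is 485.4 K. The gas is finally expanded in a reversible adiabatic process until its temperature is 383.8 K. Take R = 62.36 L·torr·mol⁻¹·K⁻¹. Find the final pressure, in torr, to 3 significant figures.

P₄ ≈ 790 torr

From PV = nRT: V₁ = nRT₁/P₁ = 0.2867 L.
Isobaric, so V/T is constant: P₂ = P₁; T₂ = T₁·(V₂/V₁) = 1089 K.
V constant ⇒ P ∝ T: V₃ = V₂; P₃ = P₂·(T₃/T₂) = 1418 torr.
Adiabatic (γ = 1.67), T V^(γ−1) and P V^γ constant: P₄ = P₃·(T₄/T₃)^(γ/(γ−1)) = 789.7 torr; V₄ = V₃·(T₃/T₄)^(1/(γ−1)) = 0.5019 L.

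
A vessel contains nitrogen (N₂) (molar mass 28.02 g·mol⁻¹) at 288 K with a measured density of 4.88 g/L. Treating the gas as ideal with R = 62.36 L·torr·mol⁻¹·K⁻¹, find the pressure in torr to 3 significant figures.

ρ = PM/(RT) ⇒ P = ρRT/M = (4.88 × 62.36 × 288.0) / 28.02

P ≈ 3.13e+03 torr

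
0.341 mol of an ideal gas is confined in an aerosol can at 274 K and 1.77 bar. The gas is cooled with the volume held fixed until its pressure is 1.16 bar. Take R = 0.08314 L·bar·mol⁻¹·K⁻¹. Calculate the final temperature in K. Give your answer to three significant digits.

From PV = nRT: V₁ = nRT₁/P₁ = 4.389 L.
V constant ⇒ P ∝ T: V₂ = V₁; T₂ = T₁·(P₂/P₁) = 179.6 K.

T₂ ≈ 180 K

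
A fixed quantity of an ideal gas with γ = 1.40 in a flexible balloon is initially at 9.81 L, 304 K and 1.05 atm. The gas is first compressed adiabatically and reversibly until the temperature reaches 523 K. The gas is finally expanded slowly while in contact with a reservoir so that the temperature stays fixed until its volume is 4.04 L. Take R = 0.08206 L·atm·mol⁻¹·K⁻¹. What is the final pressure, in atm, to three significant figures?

P₃ ≈ 4.39 atm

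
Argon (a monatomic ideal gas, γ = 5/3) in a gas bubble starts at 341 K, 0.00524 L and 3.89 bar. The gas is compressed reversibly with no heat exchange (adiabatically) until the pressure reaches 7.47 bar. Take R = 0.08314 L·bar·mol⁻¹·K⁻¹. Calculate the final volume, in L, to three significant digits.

V₂ ≈ 0.00354 L

Reversible adiabatic, γ = 5/3: T₂ = T₁·(P₂/P₁)^((γ−1)/γ) = 442.7 K; V₂ = V₁·(P₁/P₂)^(1/γ) = 0.003542 L.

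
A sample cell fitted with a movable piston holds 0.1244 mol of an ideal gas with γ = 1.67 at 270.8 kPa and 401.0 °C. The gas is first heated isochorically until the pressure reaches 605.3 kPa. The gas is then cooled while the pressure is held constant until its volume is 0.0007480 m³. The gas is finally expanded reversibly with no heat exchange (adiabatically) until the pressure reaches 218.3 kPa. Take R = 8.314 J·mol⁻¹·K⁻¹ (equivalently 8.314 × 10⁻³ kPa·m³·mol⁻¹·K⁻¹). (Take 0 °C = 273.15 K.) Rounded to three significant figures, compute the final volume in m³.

V₄ ≈ 0.00138 m³

Convert: T₁ = 674.1 K.
From PV = nRT: V₁ = nRT₁/P₁ = 0.002575 m³.
Isochoric, so P/T is constant: V₂ = V₁; T₂ = T₁·(P₂/P₁) = 1507 K.
P constant ⇒ V ∝ T: P₃ = P₂; T₃ = T₂·(V₃/V₂) = 437.8 K.
Reversible adiabatic, γ = 1.67: T₄ = T₃·(P₄/P₃)^((γ−1)/γ) = 290.8 K; V₄ = V₃·(P₃/P₄)^(1/γ) = 0.001378 m³.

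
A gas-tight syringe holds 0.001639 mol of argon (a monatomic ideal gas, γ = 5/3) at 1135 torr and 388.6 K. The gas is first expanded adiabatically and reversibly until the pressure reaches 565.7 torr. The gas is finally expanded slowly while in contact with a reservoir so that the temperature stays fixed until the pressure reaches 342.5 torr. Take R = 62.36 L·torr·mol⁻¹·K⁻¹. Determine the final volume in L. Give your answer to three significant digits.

V₃ ≈ 0.0878 L

From PV = nRT: V₁ = nRT₁/P₁ = 0.03499 L.
Reversible adiabatic, γ = 5/3: T₂ = T₁·(P₂/P₁)^((γ−1)/γ) = 294.1 K; V₂ = V₁·(P₁/P₂)^(1/γ) = 0.05314 L.
T constant ⇒ Boyle's law P V = const: T₃ = T₂; V₃ = V₂·(P₂/P₃) = 0.08777 L.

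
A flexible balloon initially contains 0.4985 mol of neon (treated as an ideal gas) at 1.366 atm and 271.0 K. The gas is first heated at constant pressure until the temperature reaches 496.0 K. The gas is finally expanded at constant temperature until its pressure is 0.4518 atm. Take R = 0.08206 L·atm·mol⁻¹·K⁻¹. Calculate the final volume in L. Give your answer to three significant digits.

V₃ ≈ 44.9 L

From PV = nRT: V₁ = nRT₁/P₁ = 8.115 L.
P constant ⇒ V ∝ T: P₂ = P₁; V₂ = V₁·(T₂/T₁) = 14.85 L.
Isothermal, so P V is constant: T₃ = T₂; V₃ = V₂·(P₂/P₃) = 44.91 L.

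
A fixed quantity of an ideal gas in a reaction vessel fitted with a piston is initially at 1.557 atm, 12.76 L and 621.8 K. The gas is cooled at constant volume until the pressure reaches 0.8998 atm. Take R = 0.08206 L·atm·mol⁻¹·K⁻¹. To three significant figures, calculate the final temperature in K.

T₂ ≈ 359 K

V constant ⇒ P ∝ T: V₂ = V₁; T₂ = T₁·(P₂/P₁) = 359.3 K.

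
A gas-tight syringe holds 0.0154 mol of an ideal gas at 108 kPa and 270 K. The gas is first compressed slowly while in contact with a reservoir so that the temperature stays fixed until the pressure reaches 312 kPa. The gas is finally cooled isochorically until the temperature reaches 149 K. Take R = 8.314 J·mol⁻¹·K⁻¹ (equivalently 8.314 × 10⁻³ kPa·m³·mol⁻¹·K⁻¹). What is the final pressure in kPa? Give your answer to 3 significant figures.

P₃ ≈ 172 kPa

From PV = nRT: V₁ = nRT₁/P₁ = 0.0003201 m³.
T constant ⇒ Boyle's law P V = const: T₂ = T₁; V₂ = V₁·(P₁/P₂) = 0.0001108 m³.
V constant ⇒ P ∝ T: V₃ = V₂; P₃ = P₂·(T₃/T₂) = 172.2 kPa.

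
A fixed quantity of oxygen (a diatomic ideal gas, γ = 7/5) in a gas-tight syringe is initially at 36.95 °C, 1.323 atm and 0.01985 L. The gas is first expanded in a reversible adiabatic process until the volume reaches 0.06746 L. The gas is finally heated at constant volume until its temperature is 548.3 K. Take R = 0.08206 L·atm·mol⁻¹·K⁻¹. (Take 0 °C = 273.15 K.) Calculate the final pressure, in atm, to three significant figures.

P₃ ≈ 0.688 atm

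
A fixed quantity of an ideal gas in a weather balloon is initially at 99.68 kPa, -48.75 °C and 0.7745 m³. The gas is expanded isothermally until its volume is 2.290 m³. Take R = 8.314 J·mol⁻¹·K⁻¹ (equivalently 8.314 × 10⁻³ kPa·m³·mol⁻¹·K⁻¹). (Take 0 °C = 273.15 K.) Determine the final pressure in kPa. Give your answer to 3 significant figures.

P₂ ≈ 33.7 kPa

Convert: T₁ = 224.4 K.
T constant ⇒ Boyle's law P V = const: T₂ = T₁; P₂ = P₁·(V₁/V₂) = 33.71 kPa.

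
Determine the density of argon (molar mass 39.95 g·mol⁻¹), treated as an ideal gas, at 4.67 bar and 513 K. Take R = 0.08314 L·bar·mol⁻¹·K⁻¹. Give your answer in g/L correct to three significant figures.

ρ = PM/(RT) = (4.67 × 39.95) / (0.08314 × 513.0)

ρ ≈ 4.37 g/L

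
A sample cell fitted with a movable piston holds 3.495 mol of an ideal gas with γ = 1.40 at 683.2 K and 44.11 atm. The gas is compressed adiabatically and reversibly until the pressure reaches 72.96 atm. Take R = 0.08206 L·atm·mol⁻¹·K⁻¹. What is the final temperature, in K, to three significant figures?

T₂ ≈ 789 K

From PV = nRT: V₁ = nRT₁/P₁ = 4.442 L.
Reversible adiabatic, γ = 1.40: T₂ = T₁·(P₂/P₁)^((γ−1)/γ) = 788.8 K; V₂ = V₁·(P₁/P₂)^(1/γ) = 3.101 L.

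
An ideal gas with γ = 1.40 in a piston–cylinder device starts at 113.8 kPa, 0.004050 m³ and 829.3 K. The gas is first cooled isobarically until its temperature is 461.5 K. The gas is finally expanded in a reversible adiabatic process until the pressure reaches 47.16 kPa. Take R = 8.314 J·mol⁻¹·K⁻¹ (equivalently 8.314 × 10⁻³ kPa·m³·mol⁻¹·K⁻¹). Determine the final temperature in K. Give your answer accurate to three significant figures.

P constant ⇒ V ∝ T: P₂ = P₁; V₂ = V₁·(T₂/T₁) = 0.002254 m³.
Adiabatic (γ = 1.40), T V^(γ−1) and P V^γ constant: T₃ = T₂·(P₃/P₂)^((γ−1)/γ) = 358.8 K; V₃ = V₂·(P₂/P₃)^(1/γ) = 0.004228 m³.

T₃ ≈ 359 K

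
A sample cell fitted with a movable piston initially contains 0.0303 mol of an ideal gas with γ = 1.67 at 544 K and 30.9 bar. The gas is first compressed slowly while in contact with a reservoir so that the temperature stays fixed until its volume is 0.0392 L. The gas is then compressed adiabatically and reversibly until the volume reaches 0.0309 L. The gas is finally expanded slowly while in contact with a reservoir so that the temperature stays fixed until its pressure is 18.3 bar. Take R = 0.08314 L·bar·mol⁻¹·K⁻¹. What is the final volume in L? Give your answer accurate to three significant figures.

V₄ ≈ 0.0878 L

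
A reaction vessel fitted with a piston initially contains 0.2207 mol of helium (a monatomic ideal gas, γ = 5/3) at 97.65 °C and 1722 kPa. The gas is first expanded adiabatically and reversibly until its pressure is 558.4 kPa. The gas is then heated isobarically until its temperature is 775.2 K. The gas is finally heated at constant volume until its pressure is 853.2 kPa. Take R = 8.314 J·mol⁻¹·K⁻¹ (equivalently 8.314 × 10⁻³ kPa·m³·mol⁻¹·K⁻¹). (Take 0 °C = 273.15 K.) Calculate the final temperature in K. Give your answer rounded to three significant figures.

T₄ ≈ 1.18e+03 K

Convert: T₁ = 370.8 K.
From PV = nRT: V₁ = nRT₁/P₁ = 0.0003951 m³.
Reversible adiabatic, γ = 5/3: T₂ = T₁·(P₂/P₁)^((γ−1)/γ) = 236.3 K; V₂ = V₁·(P₁/P₂)^(1/γ) = 0.0007766 m³.
Isobaric, so V/T is constant: P₃ = P₂; V₃ = V₂·(T₃/T₂) = 0.002547 m³.
V constant ⇒ P ∝ T: V₄ = V₃; T₄ = T₃·(P₄/P₃) = 1184 K.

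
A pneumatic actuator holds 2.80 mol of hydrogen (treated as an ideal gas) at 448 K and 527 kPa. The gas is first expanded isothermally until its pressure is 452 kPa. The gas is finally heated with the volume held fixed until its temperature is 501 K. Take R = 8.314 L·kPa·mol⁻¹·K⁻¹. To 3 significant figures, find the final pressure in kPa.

From PV = nRT: V₁ = nRT₁/P₁ = 19.79 L.
Isothermal, so P V is constant: T₂ = T₁; V₂ = V₁·(P₁/P₂) = 23.07 L.
Isochoric, so P/T is constant: V₃ = V₂; P₃ = P₂·(T₃/T₂) = 505.5 kPa.

P₃ ≈ 505 kPa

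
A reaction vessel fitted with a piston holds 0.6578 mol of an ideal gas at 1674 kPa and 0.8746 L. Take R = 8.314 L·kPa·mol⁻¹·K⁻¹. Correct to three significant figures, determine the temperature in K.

PV = nRT ⇒ T = PV/(nR) = (1674 × 0.8746) / (0.6578 × 8.314)

T ≈ 268 K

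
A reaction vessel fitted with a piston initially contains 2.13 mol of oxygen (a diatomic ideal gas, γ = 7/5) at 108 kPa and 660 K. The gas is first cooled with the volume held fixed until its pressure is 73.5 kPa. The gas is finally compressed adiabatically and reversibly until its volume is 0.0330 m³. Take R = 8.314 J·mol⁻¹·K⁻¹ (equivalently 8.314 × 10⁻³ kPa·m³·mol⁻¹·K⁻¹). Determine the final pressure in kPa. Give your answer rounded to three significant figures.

From PV = nRT: V₁ = nRT₁/P₁ = 0.1082 m³.
Isochoric, so P/T is constant: V₂ = V₁; T₂ = T₁·(P₂/P₁) = 449.2 K.
Reversible adiabatic, γ = 7/5: T₃ = T₂·(V₂/V₃)^(γ−1) = 722.3 K; P₃ = P₂·(V₂/V₃)^γ = 387.6 kPa.

P₃ ≈ 388 kPa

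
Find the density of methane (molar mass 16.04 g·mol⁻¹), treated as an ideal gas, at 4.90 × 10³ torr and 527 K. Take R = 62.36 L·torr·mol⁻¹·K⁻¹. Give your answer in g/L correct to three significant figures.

ρ = PM/(RT) = (4.90e+03 × 16.04) / (62.36 × 527.0)

ρ ≈ 2.39 g/L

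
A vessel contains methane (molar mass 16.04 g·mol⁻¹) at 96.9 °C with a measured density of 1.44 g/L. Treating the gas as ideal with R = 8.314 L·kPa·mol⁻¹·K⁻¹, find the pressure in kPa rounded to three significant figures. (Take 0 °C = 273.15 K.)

ρ = PM/(RT) ⇒ P = ρRT/M = (1.44 × 8.314 × 370.0) / 16.04

P ≈ 276 kPa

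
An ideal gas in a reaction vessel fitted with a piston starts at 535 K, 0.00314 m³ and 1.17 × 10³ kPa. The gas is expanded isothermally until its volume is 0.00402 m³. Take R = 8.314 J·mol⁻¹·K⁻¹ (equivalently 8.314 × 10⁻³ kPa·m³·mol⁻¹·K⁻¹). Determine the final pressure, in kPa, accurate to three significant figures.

P₂ ≈ 914 kPa

Isothermal, so P V is constant: T₂ = T₁; P₂ = P₁·(V₁/V₂) = 913.9 kPa.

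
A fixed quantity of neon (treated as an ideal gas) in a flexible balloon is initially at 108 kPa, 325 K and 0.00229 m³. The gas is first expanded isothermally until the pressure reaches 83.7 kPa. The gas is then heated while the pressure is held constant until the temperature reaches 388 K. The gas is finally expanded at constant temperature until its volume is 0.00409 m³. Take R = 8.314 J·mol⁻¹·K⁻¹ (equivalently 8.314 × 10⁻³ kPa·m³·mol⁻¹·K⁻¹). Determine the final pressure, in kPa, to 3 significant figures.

P₄ ≈ 72.2 kPa

T constant ⇒ Boyle's law P V = const: T₂ = T₁; V₂ = V₁·(P₁/P₂) = 0.002955 m³.
Isobaric, so V/T is constant: P₃ = P₂; V₃ = V₂·(T₃/T₂) = 0.003528 m³.
T constant ⇒ Boyle's law P V = const: T₄ = T₃; P₄ = P₃·(V₃/V₄) = 72.19 kPa.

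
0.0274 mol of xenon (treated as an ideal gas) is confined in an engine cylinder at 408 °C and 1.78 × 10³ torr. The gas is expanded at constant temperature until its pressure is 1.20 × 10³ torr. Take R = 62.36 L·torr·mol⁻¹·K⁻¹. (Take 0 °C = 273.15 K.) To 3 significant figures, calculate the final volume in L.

Convert: T₁ = 681.1 K.
From PV = nRT: V₁ = nRT₁/P₁ = 0.6539 L.
Isothermal, so P V is constant: T₂ = T₁; V₂ = V₁·(P₁/P₂) = 0.9699 L.

V₂ ≈ 0.970 L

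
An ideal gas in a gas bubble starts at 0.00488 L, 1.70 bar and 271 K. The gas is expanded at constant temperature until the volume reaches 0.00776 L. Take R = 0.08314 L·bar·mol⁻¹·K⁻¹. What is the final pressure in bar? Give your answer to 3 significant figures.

Isothermal, so P V is constant: T₂ = T₁; P₂ = P₁·(V₁/V₂) = 1.069 bar.

P₂ ≈ 1.07 bar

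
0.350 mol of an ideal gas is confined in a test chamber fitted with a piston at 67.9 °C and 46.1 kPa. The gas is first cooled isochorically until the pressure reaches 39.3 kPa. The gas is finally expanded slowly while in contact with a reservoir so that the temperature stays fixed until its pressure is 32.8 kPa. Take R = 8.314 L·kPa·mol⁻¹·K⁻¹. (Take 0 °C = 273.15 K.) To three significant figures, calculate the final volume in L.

V₃ ≈ 25.8 L

Convert: T₁ = 341.0 K.
From PV = nRT: V₁ = nRT₁/P₁ = 21.53 L.
Isochoric, so P/T is constant: V₂ = V₁; T₂ = T₁·(P₂/P₁) = 290.7 K.
Isothermal, so P V is constant: T₃ = T₂; V₃ = V₂·(P₂/P₃) = 25.79 L.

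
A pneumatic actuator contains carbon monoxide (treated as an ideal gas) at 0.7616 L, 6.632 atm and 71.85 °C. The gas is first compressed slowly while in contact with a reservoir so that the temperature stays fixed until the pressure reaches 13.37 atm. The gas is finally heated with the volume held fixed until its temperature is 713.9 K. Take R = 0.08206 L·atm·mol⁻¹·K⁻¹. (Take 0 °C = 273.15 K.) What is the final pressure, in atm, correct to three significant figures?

P₃ ≈ 27.7 atm

Convert: T₁ = 345.0 K.
T constant ⇒ Boyle's law P V = const: T₂ = T₁; V₂ = V₁·(P₁/P₂) = 0.3778 L.
V constant ⇒ P ∝ T: V₃ = V₂; P₃ = P₂·(T₃/T₂) = 27.67 atm.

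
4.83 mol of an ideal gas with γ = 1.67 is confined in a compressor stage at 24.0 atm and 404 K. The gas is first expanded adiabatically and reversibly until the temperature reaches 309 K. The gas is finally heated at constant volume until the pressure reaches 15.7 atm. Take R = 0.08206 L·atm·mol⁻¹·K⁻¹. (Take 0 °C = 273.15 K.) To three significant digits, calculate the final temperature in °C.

T₃ ≈ 121 °C

From PV = nRT: V₁ = nRT₁/P₁ = 6.672 L.
Reversible adiabatic, γ = 1.67: P₂ = P₁·(T₂/T₁)^(γ/(γ−1)) = 12.30 atm; V₂ = V₁·(T₁/T₂)^(1/(γ−1)) = 9.954 L.
Isochoric, so P/T is constant: V₃ = V₂; T₃ = T₂·(P₃/P₂) = 394.3 K.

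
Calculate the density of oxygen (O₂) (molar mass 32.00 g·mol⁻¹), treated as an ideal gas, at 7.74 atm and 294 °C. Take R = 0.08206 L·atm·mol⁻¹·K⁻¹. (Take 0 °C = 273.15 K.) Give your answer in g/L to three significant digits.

ρ ≈ 5.32 g/L

ρ = PM/(RT) = (7.74 × 32.00) / (0.08206 × 567.1)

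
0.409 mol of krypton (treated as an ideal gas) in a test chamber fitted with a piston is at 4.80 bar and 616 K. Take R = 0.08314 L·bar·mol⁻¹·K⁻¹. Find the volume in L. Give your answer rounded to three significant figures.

V ≈ 4.36 L

PV = nRT ⇒ V = nRT/P = (0.409 × 0.08314 × 616) / 4.80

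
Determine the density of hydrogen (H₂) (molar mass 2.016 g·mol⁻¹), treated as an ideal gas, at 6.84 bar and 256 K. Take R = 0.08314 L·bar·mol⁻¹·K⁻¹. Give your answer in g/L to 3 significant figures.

ρ ≈ 0.648 g/L

ρ = PM/(RT) = (6.84 × 2.016) / (0.08314 × 256.0)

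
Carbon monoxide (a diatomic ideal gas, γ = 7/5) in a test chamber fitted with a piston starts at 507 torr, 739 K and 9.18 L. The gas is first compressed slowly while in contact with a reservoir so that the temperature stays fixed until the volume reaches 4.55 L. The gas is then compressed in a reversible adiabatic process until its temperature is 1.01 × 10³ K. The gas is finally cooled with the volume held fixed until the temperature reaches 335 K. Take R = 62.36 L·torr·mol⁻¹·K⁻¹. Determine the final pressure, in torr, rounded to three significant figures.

P₄ ≈ 1.01e+03 torr

Isothermal, so P V is constant: T₂ = T₁; P₂ = P₁·(V₁/V₂) = 1023 torr.
Adiabatic (γ = 7/5), T V^(γ−1) and P V^γ constant: P₃ = P₂·(T₃/T₂)^(γ/(γ−1)) = 3053 torr; V₃ = V₂·(T₂/T₃)^(1/(γ−1)) = 2.084 L.
Isochoric, so P/T is constant: V₄ = V₃; P₄ = P₃·(T₄/T₃) = 1013 torr.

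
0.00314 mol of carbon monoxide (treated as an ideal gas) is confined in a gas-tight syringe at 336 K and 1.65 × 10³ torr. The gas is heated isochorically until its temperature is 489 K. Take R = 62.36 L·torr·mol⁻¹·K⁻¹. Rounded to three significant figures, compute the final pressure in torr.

P₂ ≈ 2.40e+03 torr

From PV = nRT: V₁ = nRT₁/P₁ = 0.03987 L.
Isochoric, so P/T is constant: V₂ = V₁; P₂ = P₁·(T₂/T₁) = 2401 torr.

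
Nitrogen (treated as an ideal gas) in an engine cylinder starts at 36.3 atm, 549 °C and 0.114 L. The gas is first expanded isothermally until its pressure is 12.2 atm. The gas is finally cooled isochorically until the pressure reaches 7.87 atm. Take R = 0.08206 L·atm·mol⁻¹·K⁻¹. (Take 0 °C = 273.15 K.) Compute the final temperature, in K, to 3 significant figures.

Convert: T₁ = 822.1 K.
T constant ⇒ Boyle's law P V = const: T₂ = T₁; V₂ = V₁·(P₁/P₂) = 0.3392 L.
Isochoric, so P/T is constant: V₃ = V₂; T₃ = T₂·(P₃/P₂) = 530.4 K.

T₃ ≈ 530 K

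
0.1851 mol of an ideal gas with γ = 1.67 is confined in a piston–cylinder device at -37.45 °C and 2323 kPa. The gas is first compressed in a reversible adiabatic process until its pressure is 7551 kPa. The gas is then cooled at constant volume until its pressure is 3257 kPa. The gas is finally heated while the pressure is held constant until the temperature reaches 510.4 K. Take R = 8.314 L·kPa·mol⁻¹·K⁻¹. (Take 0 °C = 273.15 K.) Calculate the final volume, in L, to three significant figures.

Convert: T₁ = 235.7 K.
From PV = nRT: V₁ = nRT₁/P₁ = 0.1561 L.
Adiabatic (γ = 1.67), T V^(γ−1) and P V^γ constant: T₂ = T₁·(P₂/P₁)^((γ−1)/γ) = 378.2 K; V₂ = V₁·(P₁/P₂)^(1/γ) = 0.07708 L.
V constant ⇒ P ∝ T: V₃ = V₂; T₃ = T₂·(P₃/P₂) = 163.1 K.
P constant ⇒ V ∝ T: P₄ = P₃; V₄ = V₃·(T₄/T₃) = 0.2412 L.

V₄ ≈ 0.241 L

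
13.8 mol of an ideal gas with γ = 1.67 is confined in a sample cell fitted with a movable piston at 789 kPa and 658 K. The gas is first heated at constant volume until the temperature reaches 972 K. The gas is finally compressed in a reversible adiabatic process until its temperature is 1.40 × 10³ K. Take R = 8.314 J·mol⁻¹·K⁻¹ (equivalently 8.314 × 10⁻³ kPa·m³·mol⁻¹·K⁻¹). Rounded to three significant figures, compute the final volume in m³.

V₃ ≈ 0.0555 m³

From PV = nRT: V₁ = nRT₁/P₁ = 0.09568 m³.
V constant ⇒ P ∝ T: V₂ = V₁; P₂ = P₁·(T₂/T₁) = 1166 kPa.
Reversible adiabatic, γ = 1.67: P₃ = P₂·(T₃/T₂)^(γ/(γ−1)) = 2894 kPa; V₃ = V₂·(T₂/T₃)^(1/(γ−1)) = 0.05550 m³.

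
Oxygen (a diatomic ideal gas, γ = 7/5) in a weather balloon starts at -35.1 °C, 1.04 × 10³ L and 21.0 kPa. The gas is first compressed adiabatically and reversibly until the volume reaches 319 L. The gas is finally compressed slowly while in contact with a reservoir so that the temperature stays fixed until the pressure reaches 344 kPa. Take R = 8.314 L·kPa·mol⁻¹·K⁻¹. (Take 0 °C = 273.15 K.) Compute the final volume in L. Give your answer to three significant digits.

V₃ ≈ 102 L

Convert: T₁ = 238.0 K.
Adiabatic (γ = 7/5), T V^(γ−1) and P V^γ constant: T₂ = T₁·(V₁/V₂)^(γ−1) = 381.9 K; P₂ = P₁·(V₁/V₂)^γ = 109.8 kPa.
T constant ⇒ Boyle's law P V = const: T₃ = T₂; V₃ = V₂·(P₂/P₃) = 101.9 L.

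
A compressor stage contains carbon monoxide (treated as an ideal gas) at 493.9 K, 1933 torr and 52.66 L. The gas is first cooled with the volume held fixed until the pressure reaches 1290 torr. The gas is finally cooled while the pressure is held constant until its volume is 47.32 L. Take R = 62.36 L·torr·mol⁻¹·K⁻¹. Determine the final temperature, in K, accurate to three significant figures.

Isochoric, so P/T is constant: V₂ = V₁; T₂ = T₁·(P₂/P₁) = 329.6 K.
Isobaric, so V/T is constant: P₃ = P₂; T₃ = T₂·(V₃/V₂) = 296.2 K.

T₃ ≈ 296 K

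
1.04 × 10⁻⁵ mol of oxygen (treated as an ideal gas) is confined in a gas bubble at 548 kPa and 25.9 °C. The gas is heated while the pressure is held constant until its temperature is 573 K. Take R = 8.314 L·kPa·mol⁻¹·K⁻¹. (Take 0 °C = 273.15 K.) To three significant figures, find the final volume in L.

V₂ ≈ 9.04e-05 L

Convert: T₁ = 299.0 K.
From PV = nRT: V₁ = nRT₁/P₁ = 4.719e-05 L.
P constant ⇒ V ∝ T: P₂ = P₁; V₂ = V₁·(T₂/T₁) = 9.041e-05 L.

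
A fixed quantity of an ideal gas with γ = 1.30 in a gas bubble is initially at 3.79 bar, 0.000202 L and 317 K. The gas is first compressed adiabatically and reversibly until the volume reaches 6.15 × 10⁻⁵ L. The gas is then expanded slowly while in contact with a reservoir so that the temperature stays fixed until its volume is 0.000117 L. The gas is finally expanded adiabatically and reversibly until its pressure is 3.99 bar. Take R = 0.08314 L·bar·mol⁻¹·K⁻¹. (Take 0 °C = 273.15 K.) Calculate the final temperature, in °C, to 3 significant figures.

T₄ ≈ 99.0 °C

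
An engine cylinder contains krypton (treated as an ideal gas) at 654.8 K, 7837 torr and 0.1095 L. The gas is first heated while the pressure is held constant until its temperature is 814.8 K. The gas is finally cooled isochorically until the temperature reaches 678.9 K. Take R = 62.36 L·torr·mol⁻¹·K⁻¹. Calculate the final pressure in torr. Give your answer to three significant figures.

P constant ⇒ V ∝ T: P₂ = P₁; V₂ = V₁·(T₂/T₁) = 0.1363 L.
V constant ⇒ P ∝ T: V₃ = V₂; P₃ = P₂·(T₃/T₂) = 6530 torr.

P₃ ≈ 6.53e+03 torr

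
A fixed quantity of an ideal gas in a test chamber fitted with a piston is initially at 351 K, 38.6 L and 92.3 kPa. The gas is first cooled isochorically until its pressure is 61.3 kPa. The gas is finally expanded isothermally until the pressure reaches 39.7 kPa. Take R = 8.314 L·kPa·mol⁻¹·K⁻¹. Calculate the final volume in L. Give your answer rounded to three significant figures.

V₃ ≈ 59.6 L

V constant ⇒ P ∝ T: V₂ = V₁; T₂ = T₁·(P₂/P₁) = 233.1 K.
Isothermal, so P V is constant: T₃ = T₂; V₃ = V₂·(P₂/P₃) = 59.60 L.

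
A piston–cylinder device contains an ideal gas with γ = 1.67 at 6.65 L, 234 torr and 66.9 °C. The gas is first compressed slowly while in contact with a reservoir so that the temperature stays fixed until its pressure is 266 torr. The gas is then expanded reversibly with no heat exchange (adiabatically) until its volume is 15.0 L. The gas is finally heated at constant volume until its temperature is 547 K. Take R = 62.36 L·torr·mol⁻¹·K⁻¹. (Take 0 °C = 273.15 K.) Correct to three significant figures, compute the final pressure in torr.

P₄ ≈ 167 torr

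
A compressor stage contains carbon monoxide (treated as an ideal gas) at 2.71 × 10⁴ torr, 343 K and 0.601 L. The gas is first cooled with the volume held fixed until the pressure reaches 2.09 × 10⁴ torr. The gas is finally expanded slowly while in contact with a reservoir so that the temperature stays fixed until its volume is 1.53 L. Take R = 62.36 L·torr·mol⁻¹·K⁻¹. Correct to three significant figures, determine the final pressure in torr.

P₃ ≈ 8.21e+03 torr

Isochoric, so P/T is constant: V₂ = V₁; T₂ = T₁·(P₂/P₁) = 264.5 K.
T constant ⇒ Boyle's law P V = const: T₃ = T₂; P₃ = P₂·(V₂/V₃) = 8210 torr.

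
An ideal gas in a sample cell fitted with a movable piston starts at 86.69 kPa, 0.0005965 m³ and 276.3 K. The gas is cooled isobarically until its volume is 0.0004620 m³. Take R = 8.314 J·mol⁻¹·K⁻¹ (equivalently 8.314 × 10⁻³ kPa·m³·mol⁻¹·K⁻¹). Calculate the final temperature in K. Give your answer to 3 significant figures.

T₂ ≈ 214 K

Isobaric, so V/T is constant: P₂ = P₁; T₂ = T₁·(V₂/V₁) = 214.0 K.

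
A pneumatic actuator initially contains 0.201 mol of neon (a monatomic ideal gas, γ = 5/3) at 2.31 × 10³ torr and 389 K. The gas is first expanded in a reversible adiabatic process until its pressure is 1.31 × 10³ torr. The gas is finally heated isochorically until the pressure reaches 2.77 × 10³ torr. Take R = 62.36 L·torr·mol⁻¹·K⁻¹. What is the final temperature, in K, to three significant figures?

From PV = nRT: V₁ = nRT₁/P₁ = 2.111 L.
Adiabatic (γ = 5/3), T V^(γ−1) and P V^γ constant: T₂ = T₁·(P₂/P₁)^((γ−1)/γ) = 310.0 K; V₂ = V₁·(P₁/P₂)^(1/γ) = 2.966 L.
V constant ⇒ P ∝ T: V₃ = V₂; T₃ = T₂·(P₃/P₂) = 655.6 K.

T₃ ≈ 656 K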